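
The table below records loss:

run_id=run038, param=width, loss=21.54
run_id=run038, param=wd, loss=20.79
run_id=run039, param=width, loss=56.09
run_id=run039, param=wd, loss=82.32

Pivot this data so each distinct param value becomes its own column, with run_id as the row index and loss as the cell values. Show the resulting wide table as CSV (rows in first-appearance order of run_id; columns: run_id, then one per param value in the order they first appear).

Columns: run_id plus the 2 distinct param values (width, wd).
For example, row run038 column width takes loss=21.54 from the long row (run038, width).

run_id,width,wd
run038,21.54,20.79
run039,56.09,82.32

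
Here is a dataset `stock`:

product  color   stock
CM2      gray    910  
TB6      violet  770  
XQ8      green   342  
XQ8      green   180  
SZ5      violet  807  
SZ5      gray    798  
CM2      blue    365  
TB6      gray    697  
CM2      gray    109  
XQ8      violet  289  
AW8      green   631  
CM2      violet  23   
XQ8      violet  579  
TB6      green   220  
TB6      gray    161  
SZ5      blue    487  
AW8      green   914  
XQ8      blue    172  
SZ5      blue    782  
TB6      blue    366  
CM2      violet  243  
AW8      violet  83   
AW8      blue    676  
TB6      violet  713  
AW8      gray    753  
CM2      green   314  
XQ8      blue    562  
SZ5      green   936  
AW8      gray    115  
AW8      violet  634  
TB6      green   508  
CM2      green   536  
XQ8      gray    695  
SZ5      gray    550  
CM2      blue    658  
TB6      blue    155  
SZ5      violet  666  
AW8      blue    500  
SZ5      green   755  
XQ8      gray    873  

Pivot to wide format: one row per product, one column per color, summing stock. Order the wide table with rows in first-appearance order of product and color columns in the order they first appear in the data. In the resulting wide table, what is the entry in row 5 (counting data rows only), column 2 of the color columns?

With rows in first-appearance order of product, row 5 is product=AW8. color columns in first-appearance order: gray, violet, green, blue; column 2 is violet.
Long rows with product=AW8, color=violet: 83 + 634 = 717.

717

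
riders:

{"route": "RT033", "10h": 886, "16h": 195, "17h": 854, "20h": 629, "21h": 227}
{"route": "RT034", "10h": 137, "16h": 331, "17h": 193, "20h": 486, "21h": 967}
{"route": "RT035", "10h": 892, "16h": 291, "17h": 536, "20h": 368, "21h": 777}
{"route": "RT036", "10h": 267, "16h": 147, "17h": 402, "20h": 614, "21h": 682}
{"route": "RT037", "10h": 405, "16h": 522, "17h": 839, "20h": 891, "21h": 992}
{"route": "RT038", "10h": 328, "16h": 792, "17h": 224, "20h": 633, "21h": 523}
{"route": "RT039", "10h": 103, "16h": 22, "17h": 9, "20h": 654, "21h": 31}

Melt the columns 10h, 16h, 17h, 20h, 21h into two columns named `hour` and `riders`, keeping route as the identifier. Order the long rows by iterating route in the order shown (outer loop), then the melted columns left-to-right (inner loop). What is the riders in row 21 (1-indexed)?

405

35 rows total (7 × 5). Row 21: index ⌊(21-1)/5⌋ = 4 into route → RT037; (21-1) mod 5 = 0 into the melted columns → 10h.
So row 21 is (RT037, 10h, 405); riders = 405.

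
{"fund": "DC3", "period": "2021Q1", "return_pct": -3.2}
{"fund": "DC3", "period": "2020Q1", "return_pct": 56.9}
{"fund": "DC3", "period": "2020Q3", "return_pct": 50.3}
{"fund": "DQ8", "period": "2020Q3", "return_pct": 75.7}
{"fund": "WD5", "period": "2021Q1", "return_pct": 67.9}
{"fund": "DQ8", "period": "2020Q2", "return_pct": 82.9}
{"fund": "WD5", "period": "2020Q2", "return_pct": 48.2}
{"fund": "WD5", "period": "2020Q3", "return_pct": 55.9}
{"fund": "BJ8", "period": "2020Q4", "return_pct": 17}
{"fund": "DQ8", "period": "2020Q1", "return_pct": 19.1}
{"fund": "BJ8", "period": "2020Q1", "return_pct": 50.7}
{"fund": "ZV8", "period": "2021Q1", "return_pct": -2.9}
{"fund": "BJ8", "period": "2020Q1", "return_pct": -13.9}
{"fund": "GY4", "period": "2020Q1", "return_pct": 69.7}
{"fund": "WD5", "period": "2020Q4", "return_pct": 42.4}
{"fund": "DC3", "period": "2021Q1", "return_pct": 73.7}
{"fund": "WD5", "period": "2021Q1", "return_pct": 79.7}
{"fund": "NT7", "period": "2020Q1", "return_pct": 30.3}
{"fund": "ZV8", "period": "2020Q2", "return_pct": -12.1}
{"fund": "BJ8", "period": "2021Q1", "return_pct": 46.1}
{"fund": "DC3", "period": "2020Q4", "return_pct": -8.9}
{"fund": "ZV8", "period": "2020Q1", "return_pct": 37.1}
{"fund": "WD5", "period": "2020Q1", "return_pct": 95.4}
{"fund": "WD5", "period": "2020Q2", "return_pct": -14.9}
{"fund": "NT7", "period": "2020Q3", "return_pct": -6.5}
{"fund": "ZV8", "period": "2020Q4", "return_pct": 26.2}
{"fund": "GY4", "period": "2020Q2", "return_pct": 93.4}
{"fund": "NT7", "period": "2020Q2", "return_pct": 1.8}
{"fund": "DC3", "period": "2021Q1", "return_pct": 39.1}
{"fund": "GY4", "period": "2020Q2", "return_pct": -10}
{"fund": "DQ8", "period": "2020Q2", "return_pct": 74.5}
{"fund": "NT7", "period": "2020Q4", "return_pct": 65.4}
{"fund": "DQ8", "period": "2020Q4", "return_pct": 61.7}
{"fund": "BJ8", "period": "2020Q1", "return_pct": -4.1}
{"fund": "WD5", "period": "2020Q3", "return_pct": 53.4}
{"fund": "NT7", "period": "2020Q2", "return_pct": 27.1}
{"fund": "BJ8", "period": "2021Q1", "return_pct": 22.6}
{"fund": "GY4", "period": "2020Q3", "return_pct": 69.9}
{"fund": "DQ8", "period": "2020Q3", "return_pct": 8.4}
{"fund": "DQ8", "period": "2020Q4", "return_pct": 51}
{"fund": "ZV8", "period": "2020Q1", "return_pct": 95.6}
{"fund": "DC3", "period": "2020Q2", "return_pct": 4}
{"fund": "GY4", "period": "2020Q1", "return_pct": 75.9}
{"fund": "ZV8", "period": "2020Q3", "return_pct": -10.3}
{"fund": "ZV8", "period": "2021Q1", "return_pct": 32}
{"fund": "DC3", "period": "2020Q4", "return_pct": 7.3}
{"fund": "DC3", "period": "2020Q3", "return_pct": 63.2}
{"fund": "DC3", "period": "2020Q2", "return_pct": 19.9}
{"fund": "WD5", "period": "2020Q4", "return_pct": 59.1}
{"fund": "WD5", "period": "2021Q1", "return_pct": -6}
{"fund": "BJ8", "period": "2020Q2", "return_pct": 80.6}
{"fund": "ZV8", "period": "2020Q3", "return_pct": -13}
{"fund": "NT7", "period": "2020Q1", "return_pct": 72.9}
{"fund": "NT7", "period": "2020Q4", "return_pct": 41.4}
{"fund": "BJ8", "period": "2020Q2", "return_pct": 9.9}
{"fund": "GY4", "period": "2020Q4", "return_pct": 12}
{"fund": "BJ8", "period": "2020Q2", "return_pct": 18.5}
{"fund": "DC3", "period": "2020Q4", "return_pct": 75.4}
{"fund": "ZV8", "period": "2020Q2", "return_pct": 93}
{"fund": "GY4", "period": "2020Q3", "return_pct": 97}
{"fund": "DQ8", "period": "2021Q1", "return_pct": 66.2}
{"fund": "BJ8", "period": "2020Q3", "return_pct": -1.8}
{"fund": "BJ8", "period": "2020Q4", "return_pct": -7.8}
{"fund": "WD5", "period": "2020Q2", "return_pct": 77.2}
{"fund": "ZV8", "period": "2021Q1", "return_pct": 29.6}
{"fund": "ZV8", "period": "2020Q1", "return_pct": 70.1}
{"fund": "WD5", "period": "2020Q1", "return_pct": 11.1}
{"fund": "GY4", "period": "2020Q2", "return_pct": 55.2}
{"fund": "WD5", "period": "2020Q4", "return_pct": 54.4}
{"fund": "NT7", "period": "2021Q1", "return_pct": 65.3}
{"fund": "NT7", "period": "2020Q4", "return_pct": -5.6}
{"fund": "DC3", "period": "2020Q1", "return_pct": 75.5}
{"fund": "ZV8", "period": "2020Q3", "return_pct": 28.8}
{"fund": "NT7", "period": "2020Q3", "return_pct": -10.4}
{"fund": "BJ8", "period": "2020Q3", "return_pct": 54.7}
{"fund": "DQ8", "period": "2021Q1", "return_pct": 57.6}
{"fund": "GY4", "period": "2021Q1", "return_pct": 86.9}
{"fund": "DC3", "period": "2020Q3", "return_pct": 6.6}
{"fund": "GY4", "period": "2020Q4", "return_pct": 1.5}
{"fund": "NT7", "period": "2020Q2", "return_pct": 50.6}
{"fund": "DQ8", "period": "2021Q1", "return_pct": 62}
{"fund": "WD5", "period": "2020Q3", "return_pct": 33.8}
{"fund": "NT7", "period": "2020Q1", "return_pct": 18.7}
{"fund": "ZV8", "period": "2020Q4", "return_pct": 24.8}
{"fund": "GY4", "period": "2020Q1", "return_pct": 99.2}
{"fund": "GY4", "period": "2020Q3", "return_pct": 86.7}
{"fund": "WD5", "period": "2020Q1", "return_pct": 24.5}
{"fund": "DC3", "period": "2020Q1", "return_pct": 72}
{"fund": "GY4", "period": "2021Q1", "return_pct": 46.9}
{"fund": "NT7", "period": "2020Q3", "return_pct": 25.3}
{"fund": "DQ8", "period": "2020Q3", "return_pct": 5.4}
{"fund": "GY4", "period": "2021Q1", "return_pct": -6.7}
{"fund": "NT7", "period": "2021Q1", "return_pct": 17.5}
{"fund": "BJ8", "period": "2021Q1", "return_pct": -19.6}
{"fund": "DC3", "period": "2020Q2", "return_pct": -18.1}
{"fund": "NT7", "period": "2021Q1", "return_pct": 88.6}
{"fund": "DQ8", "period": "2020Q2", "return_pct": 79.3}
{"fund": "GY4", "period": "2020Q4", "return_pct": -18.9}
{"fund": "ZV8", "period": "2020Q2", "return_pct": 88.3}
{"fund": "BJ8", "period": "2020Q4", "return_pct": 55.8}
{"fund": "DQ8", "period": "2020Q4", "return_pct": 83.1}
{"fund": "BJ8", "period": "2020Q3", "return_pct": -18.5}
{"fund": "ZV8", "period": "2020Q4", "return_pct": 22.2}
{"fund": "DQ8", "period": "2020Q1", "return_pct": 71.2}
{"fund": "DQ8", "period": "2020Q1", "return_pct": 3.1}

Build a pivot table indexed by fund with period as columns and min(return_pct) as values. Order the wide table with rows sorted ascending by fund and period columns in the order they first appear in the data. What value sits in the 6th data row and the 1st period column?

With rows sorted ascending by fund, row 6 is fund=WD5. period columns in first-appearance order: 2021Q1, 2020Q1, 2020Q3, 2020Q2, 2020Q4; column 1 is 2021Q1.
Long rows with fund=WD5, period=2021Q1: min(67.9, 79.7, -6) = -6.

-6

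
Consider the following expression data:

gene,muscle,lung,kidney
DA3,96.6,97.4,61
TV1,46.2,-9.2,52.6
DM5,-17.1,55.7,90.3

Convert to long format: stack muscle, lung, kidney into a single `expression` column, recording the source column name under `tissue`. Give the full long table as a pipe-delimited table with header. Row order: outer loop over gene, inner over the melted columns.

| gene | tissue | expression |
| DA3 | muscle | 96.6 |
| DA3 | lung | 97.4 |
| DA3 | kidney | 61 |
| TV1 | muscle | 46.2 |
| TV1 | lung | -9.2 |
| TV1 | kidney | 52.6 |
| DM5 | muscle | -17.1 |
| DM5 | lung | 55.7 |
| DM5 | kidney | 90.3 |

Each (gene, column) pair becomes one row: 3 × 3 = 9 rows.
For example, (DA3, muscle) → expression=96.6.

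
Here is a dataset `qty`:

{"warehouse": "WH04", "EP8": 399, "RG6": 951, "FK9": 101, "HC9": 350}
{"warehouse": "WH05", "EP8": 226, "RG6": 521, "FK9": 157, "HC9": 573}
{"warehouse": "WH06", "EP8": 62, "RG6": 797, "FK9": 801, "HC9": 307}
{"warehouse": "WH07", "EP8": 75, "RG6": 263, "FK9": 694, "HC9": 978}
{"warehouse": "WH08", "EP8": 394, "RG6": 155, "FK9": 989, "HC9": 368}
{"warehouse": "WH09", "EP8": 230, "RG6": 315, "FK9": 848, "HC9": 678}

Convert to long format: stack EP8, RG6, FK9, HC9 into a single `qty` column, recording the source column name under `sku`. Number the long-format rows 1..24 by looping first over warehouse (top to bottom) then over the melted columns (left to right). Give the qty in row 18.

24 rows total (6 × 4). Row 18: index ⌊(18-1)/4⌋ = 4 into warehouse → WH08; (18-1) mod 4 = 1 into the melted columns → RG6.
So row 18 is (WH08, RG6, 155); qty = 155.

155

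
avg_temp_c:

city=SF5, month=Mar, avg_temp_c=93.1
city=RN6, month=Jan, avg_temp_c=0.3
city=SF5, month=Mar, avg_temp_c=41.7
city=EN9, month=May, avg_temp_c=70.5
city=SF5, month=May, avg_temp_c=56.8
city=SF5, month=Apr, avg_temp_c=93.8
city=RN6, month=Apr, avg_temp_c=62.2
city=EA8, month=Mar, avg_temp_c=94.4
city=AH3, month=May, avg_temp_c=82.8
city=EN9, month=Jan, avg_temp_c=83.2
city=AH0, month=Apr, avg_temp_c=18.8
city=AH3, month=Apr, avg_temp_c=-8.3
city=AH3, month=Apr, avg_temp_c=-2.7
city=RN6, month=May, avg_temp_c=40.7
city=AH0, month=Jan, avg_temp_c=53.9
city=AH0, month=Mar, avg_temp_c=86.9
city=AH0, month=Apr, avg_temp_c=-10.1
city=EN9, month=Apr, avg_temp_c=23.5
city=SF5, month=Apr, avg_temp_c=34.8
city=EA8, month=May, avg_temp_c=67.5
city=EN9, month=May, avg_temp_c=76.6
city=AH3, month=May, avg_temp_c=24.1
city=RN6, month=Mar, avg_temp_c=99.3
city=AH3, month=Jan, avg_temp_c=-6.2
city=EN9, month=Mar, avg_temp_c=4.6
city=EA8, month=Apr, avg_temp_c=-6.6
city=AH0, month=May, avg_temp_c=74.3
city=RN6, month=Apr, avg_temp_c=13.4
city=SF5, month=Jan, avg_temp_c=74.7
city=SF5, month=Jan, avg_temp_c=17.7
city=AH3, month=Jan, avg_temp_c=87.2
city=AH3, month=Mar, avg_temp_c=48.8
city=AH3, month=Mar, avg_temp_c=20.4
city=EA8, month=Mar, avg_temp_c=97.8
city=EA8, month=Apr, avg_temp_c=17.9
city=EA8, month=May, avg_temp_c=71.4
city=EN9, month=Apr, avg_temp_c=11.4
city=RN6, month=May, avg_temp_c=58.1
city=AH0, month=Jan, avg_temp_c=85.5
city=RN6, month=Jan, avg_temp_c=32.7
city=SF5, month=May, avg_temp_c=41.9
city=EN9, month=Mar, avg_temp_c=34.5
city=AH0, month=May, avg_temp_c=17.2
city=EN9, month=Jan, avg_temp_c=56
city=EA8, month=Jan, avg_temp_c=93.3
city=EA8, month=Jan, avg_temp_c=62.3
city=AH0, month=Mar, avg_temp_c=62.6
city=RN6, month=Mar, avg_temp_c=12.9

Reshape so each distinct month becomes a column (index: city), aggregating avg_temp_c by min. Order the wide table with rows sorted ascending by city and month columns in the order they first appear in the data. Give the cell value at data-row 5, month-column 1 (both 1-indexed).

12.9

With rows sorted ascending by city, row 5 is city=RN6. month columns in first-appearance order: Mar, Jan, May, Apr; column 1 is Mar.
Long rows with city=RN6, month=Mar: min(99.3, 12.9) = 12.9.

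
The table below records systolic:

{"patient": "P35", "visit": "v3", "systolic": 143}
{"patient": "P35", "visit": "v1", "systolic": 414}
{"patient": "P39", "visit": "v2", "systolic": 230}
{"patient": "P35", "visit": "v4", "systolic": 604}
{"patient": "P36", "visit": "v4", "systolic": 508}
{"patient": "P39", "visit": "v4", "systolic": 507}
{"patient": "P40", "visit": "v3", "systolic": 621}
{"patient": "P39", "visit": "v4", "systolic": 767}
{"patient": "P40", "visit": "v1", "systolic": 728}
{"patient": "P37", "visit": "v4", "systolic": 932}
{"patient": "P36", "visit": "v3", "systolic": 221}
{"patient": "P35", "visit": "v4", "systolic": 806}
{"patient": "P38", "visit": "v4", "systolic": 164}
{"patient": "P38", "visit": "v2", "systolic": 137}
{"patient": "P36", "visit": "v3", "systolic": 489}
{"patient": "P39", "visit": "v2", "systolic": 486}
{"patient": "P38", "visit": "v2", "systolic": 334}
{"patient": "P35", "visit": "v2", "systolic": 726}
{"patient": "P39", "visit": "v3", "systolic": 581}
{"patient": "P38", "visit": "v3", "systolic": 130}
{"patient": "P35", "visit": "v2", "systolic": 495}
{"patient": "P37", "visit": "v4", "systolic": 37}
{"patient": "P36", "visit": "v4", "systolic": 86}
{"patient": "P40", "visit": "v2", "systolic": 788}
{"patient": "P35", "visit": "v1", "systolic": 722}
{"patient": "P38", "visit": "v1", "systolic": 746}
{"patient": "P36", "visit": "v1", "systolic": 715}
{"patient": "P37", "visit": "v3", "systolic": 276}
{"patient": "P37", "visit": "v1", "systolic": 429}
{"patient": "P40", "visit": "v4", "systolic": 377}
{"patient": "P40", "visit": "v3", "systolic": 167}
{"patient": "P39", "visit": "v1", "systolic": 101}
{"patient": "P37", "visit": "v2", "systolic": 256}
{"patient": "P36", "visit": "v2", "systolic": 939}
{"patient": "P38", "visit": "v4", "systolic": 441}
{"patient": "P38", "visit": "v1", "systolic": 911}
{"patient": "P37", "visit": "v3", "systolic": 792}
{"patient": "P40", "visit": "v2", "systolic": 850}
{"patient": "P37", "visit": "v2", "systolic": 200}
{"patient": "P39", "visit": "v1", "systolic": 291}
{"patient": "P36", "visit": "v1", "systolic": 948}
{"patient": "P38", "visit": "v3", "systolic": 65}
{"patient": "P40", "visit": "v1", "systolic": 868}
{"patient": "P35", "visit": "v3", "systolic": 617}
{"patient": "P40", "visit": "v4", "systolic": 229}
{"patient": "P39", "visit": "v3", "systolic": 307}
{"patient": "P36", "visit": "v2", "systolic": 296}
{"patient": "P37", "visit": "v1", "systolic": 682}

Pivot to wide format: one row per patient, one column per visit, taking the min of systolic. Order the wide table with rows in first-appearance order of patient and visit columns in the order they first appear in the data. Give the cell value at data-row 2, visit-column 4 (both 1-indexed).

With rows in first-appearance order of patient, row 2 is patient=P39. visit columns in first-appearance order: v3, v1, v2, v4; column 4 is v4.
Long rows with patient=P39, visit=v4: min(507, 767) = 507.

507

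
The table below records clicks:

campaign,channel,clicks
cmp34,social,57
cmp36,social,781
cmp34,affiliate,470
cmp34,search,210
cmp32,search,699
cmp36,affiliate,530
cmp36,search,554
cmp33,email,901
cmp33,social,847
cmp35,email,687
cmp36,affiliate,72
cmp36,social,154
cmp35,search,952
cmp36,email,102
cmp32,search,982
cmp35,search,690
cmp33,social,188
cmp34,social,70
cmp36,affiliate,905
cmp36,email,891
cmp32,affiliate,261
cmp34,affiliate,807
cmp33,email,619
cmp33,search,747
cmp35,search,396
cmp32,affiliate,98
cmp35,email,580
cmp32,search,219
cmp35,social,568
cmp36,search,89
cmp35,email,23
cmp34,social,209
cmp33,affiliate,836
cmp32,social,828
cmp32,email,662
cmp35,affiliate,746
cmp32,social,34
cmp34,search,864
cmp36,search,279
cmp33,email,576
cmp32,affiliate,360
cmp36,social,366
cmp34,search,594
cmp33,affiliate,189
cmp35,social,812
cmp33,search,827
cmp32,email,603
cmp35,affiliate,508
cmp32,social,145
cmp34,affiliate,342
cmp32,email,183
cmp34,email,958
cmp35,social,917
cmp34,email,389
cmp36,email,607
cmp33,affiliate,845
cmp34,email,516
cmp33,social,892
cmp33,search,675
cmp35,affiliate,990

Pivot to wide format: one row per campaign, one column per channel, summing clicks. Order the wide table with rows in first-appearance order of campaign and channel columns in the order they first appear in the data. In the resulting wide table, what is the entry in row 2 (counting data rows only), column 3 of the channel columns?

922

With rows in first-appearance order of campaign, row 2 is campaign=cmp36. channel columns in first-appearance order: social, affiliate, search, email; column 3 is search.
Long rows with campaign=cmp36, channel=search: 554 + 89 + 279 = 922.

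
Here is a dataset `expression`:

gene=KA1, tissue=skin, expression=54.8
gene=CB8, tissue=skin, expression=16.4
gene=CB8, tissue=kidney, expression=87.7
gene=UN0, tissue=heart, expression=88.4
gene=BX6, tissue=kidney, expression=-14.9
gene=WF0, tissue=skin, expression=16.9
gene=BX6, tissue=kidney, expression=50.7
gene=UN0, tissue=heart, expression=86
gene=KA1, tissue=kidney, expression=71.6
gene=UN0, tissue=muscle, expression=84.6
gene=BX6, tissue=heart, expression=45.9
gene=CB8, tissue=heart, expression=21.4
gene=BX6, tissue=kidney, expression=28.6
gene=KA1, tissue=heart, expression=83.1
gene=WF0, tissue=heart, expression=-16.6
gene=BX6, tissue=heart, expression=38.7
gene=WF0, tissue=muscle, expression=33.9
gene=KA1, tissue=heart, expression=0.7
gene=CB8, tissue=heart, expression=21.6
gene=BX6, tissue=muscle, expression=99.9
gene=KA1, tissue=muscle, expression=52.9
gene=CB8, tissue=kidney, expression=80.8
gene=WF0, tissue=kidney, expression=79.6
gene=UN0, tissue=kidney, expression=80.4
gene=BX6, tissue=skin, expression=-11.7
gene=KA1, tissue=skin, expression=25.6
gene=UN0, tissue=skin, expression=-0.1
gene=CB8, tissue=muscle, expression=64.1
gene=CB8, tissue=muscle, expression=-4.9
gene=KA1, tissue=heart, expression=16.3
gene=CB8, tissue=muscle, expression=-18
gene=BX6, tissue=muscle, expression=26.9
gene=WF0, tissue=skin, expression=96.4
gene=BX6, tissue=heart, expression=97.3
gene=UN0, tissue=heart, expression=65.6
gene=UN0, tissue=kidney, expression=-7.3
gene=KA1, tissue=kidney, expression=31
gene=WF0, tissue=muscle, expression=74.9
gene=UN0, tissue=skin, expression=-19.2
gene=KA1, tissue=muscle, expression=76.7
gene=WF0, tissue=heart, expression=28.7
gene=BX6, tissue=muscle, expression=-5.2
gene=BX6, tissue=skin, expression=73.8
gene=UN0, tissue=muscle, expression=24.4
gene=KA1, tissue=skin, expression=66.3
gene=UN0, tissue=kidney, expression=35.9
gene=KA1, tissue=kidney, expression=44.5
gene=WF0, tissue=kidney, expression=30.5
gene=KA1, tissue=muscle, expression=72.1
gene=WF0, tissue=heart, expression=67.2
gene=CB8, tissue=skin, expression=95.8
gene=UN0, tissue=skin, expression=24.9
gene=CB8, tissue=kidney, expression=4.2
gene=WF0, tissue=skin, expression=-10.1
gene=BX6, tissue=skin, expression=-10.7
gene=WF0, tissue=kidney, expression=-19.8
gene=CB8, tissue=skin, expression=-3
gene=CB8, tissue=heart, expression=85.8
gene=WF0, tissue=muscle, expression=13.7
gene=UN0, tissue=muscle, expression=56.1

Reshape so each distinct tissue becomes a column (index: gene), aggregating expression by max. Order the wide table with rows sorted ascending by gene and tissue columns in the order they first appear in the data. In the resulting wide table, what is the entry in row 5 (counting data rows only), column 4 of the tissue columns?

With rows sorted ascending by gene, row 5 is gene=WF0. tissue columns in first-appearance order: skin, kidney, heart, muscle; column 4 is muscle.
Long rows with gene=WF0, tissue=muscle: max(33.9, 74.9, 13.7) = 74.9.

74.9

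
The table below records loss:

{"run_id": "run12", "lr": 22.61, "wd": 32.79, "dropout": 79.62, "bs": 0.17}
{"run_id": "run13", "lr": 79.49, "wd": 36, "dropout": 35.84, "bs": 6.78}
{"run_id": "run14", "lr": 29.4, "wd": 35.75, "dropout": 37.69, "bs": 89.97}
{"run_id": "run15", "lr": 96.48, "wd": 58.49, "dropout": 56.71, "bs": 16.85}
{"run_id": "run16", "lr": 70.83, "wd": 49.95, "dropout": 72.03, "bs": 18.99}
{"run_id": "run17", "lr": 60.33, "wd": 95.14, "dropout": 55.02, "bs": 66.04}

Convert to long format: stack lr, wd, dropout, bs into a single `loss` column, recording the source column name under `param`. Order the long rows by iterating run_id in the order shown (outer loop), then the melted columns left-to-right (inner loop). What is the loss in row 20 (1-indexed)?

24 rows total (6 × 4). Row 20: index ⌊(20-1)/4⌋ = 4 into run_id → run16; (20-1) mod 4 = 3 into the melted columns → bs.
So row 20 is (run16, bs, 18.99); loss = 18.99.

18.99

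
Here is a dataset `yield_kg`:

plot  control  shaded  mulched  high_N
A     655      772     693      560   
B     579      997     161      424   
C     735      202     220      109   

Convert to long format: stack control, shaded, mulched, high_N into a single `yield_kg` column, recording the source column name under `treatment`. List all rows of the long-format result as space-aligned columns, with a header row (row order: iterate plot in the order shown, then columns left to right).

plot  treatment  yield_kg
A     control    655     
A     shaded     772     
A     mulched    693     
A     high_N     560     
B     control    579     
B     shaded     997     
B     mulched    161     
B     high_N     424     
C     control    735     
C     shaded     202     
C     mulched    220     
C     high_N     109     

Each (plot, column) pair becomes one row: 3 × 4 = 12 rows.
For example, (A, control) → yield_kg=655.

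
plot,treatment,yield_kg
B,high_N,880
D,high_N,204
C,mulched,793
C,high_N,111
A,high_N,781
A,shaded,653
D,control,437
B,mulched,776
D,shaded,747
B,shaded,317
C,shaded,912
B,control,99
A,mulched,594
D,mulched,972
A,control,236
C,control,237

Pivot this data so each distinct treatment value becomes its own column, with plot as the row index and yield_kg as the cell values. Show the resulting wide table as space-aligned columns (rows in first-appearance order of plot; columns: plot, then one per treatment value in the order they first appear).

Columns: plot plus the 4 distinct treatment values (high_N, mulched, shaded, control).
For example, row B column high_N takes yield_kg=880 from the long row (B, high_N).

plot  high_N  mulched  shaded  control
B     880     776      317     99     
D     204     972      747     437    
C     111     793      912     237    
A     781     594      653     236    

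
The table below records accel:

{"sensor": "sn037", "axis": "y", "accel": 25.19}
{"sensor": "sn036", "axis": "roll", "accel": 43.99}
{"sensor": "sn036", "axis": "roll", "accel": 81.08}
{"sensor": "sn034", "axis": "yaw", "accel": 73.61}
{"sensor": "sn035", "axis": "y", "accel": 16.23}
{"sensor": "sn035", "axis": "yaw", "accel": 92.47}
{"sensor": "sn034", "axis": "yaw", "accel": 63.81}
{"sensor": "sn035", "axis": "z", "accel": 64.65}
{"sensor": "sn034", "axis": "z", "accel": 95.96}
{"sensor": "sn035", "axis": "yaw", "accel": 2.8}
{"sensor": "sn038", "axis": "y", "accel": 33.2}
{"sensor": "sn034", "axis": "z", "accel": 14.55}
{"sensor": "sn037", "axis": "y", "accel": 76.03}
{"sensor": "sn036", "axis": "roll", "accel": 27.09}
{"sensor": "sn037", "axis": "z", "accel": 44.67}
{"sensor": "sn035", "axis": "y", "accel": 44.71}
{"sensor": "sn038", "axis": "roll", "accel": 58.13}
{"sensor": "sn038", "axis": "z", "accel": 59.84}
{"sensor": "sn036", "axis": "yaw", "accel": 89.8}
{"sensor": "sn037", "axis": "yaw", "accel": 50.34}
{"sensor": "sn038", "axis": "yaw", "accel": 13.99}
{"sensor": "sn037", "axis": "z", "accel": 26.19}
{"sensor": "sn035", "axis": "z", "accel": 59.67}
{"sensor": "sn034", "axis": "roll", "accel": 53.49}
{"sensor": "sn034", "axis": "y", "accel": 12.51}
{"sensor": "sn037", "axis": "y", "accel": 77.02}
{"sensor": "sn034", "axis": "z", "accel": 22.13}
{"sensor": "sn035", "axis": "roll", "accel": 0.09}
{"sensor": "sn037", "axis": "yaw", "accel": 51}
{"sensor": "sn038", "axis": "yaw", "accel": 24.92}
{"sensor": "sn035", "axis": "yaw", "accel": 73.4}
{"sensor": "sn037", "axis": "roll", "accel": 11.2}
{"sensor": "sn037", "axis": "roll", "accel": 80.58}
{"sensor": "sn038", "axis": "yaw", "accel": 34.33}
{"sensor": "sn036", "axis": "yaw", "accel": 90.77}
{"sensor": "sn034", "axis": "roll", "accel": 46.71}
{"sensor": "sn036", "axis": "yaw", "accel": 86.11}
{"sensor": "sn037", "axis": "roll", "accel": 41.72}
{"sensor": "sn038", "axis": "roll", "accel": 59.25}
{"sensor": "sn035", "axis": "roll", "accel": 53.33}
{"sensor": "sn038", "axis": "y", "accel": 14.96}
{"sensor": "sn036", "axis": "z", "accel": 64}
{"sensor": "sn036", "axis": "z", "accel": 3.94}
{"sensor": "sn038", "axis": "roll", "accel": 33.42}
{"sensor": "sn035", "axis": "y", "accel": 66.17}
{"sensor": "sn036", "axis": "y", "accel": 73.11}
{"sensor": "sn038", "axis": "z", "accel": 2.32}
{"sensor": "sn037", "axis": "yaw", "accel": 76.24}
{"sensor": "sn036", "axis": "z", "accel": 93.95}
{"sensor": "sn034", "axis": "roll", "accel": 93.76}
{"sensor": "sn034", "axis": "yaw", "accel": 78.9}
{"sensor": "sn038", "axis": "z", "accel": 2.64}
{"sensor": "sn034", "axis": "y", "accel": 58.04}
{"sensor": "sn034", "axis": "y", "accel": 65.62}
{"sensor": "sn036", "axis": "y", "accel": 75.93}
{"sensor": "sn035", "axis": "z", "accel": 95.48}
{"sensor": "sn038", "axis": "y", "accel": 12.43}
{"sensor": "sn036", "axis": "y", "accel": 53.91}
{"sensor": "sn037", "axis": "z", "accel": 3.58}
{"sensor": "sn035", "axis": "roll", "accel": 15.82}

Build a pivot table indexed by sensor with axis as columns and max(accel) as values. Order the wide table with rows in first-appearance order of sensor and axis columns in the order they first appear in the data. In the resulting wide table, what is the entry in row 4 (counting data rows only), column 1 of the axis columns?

66.17

With rows in first-appearance order of sensor, row 4 is sensor=sn035. axis columns in first-appearance order: y, roll, yaw, z; column 1 is y.
Long rows with sensor=sn035, axis=y: max(16.23, 44.71, 66.17) = 66.17.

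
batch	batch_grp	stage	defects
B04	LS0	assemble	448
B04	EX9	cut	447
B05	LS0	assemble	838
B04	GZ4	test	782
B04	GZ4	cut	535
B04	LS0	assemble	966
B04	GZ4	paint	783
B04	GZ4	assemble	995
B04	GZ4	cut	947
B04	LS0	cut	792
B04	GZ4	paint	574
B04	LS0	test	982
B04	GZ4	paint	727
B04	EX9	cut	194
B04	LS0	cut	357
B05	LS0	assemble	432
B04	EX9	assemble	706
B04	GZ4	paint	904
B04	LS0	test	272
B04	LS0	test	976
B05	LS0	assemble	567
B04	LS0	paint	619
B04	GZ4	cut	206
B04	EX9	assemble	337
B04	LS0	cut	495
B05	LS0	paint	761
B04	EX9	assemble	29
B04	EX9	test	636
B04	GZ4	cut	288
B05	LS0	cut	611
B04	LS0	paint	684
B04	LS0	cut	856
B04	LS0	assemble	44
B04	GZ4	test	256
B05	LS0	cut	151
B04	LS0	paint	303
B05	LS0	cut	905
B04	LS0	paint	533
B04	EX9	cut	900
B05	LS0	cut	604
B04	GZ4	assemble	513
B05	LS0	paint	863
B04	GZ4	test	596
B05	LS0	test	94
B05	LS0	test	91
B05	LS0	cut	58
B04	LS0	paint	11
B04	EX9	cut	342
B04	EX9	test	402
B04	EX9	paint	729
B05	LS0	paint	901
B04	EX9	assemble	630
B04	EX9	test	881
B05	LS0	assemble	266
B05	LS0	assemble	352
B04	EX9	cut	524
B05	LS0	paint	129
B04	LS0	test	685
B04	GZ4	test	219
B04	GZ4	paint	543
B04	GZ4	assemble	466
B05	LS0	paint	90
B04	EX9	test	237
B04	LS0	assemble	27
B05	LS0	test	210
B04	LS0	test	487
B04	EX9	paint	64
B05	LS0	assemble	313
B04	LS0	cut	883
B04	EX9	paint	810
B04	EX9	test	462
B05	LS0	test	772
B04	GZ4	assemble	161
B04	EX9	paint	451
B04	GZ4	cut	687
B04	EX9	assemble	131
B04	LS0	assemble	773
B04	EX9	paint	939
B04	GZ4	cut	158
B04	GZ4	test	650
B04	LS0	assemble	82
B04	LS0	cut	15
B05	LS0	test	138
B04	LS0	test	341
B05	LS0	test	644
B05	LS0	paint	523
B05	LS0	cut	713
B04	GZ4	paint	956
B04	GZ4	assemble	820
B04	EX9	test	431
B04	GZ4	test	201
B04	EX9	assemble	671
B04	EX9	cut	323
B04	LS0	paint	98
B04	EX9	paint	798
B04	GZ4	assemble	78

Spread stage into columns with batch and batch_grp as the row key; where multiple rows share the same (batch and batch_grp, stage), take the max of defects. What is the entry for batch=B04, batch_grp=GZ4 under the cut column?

Rows with batch=B04, batch_grp=GZ4 and stage=cut: defects values are 535, 947, 206, 288, 687, 158.
max(535, 947, 206, 288, 687, 158) = 947.

947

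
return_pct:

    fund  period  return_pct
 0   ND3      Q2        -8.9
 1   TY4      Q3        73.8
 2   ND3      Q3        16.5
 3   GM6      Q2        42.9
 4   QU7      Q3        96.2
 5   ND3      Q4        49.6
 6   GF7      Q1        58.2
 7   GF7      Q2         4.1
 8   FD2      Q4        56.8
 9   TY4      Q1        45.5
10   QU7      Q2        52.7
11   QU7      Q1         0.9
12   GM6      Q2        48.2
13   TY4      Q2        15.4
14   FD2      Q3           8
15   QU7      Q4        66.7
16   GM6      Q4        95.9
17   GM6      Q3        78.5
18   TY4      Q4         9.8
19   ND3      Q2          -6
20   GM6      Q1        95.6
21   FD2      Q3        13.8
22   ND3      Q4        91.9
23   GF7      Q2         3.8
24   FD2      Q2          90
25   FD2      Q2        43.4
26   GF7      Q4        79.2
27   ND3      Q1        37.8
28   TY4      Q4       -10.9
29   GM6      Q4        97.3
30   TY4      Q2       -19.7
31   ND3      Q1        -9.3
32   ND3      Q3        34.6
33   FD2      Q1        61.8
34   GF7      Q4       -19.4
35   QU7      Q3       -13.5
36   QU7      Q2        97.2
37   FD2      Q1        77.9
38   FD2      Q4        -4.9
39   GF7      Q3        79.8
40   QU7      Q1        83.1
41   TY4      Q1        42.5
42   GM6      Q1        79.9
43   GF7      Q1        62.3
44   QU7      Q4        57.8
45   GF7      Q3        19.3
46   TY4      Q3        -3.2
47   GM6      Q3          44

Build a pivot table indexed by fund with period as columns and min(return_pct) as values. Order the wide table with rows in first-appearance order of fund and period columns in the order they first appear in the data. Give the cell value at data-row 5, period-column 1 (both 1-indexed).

With rows in first-appearance order of fund, row 5 is fund=GF7. period columns in first-appearance order: Q2, Q3, Q4, Q1; column 1 is Q2.
Long rows with fund=GF7, period=Q2: min(4.1, 3.8) = 3.8.

3.8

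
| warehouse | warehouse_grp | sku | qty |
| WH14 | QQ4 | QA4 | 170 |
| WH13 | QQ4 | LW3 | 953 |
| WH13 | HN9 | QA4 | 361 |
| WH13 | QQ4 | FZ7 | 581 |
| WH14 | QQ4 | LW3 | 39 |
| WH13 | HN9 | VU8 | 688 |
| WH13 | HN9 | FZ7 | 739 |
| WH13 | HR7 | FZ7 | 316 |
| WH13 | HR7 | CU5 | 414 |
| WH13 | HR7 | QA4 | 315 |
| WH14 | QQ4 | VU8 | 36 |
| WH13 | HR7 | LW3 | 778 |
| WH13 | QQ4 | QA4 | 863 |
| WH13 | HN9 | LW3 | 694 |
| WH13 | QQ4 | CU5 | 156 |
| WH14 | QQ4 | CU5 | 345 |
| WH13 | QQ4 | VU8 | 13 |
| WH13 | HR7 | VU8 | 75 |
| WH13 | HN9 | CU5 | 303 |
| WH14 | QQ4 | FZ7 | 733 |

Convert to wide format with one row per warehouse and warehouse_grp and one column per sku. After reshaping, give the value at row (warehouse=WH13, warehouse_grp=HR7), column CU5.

414

Wide layout: rows indexed by warehouse and warehouse_grp, columns are the 5 distinct sku values (QA4, LW3, FZ7, VU8, CU5).
Cell (warehouse=WH13, warehouse_grp=HR7, sku=CU5) draws from the long row where warehouse=WH13, warehouse_grp=HR7 and sku=CU5, which has qty=414.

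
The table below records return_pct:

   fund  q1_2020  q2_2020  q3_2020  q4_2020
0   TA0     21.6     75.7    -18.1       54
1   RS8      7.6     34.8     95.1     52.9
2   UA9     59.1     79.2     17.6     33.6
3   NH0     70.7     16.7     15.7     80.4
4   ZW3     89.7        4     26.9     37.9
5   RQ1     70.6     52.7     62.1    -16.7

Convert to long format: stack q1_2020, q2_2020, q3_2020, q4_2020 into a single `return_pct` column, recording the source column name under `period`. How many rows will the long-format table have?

24

6 fund values × 4 melted columns = 24 rows.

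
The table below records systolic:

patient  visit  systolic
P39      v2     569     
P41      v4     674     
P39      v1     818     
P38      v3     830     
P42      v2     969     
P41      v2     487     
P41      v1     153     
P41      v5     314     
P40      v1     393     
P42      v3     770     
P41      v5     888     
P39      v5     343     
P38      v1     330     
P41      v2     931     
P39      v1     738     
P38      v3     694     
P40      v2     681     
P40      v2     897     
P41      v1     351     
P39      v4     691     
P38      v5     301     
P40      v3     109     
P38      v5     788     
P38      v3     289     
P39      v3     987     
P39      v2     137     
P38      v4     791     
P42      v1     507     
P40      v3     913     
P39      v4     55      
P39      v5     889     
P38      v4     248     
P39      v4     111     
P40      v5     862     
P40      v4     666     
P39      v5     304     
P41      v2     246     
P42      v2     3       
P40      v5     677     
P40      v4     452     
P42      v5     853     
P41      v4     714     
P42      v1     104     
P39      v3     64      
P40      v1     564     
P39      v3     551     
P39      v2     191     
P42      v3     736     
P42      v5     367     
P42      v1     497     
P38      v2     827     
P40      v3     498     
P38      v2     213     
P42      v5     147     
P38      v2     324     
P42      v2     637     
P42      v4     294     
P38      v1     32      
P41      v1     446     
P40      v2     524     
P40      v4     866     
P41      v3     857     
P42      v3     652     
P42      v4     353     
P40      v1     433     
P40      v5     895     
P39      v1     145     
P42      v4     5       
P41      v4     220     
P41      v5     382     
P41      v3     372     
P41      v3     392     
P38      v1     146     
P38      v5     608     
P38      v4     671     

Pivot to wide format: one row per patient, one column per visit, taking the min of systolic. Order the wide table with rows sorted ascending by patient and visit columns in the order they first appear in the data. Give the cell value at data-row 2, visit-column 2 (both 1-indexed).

55

With rows sorted ascending by patient, row 2 is patient=P39. visit columns in first-appearance order: v2, v4, v1, v3, v5; column 2 is v4.
Long rows with patient=P39, visit=v4: min(691, 55, 111) = 55.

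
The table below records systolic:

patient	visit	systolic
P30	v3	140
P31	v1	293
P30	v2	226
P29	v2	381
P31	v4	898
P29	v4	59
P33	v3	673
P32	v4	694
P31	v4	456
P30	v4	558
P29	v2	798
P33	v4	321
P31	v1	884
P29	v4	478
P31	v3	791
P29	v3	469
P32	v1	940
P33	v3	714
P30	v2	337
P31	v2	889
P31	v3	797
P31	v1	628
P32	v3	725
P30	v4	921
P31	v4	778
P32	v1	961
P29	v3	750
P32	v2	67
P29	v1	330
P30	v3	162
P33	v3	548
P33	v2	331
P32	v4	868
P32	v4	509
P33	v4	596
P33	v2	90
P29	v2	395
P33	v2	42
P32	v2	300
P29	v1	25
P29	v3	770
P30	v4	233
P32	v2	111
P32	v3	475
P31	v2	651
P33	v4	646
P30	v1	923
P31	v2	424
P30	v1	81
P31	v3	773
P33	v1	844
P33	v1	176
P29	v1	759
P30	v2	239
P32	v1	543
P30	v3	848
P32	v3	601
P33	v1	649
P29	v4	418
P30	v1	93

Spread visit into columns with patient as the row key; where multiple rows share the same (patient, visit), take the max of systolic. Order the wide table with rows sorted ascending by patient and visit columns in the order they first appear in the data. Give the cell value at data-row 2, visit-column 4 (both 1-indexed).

921

With rows sorted ascending by patient, row 2 is patient=P30. visit columns in first-appearance order: v3, v1, v2, v4; column 4 is v4.
Long rows with patient=P30, visit=v4: max(558, 921, 233) = 921.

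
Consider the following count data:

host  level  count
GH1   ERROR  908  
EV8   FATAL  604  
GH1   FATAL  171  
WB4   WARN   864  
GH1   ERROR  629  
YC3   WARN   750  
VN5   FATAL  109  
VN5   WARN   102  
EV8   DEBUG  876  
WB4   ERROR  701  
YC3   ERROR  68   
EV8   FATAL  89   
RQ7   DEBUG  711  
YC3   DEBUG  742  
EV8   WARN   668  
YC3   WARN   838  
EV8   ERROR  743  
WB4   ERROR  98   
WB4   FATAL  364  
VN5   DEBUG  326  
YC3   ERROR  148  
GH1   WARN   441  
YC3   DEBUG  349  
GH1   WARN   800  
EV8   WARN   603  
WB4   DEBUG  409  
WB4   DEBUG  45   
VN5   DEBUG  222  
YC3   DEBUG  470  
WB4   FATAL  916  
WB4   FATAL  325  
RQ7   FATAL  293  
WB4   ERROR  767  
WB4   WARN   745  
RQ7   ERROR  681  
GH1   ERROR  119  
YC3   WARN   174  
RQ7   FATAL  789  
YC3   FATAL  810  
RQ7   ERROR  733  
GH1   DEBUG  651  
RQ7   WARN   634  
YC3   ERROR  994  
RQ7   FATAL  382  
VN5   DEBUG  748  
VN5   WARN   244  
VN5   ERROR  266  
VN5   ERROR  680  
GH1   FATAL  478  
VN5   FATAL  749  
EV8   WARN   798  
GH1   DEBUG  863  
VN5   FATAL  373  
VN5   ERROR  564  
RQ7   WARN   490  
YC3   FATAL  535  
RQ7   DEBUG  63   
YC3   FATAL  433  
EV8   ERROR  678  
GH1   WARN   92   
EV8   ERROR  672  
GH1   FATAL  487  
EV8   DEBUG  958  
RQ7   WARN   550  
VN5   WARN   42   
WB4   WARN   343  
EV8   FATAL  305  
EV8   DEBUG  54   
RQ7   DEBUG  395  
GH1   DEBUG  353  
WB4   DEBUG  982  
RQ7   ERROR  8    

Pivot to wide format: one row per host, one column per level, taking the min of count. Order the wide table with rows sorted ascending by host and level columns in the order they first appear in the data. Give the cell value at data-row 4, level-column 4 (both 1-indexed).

With rows sorted ascending by host, row 4 is host=VN5. level columns in first-appearance order: ERROR, FATAL, WARN, DEBUG; column 4 is DEBUG.
Long rows with host=VN5, level=DEBUG: min(326, 222, 748) = 222.

222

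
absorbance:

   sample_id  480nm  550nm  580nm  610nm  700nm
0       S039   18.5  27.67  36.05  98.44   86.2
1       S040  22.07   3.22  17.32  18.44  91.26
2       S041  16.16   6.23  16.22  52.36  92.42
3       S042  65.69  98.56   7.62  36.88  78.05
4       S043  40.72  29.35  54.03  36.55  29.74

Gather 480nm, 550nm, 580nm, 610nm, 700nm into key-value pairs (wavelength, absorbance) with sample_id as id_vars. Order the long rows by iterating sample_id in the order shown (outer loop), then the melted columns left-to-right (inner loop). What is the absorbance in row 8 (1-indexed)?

25 rows total (5 × 5). Row 8: index ⌊(8-1)/5⌋ = 1 into sample_id → S040; (8-1) mod 5 = 2 into the melted columns → 580nm.
So row 8 is (S040, 580nm, 17.32); absorbance = 17.32.

17.32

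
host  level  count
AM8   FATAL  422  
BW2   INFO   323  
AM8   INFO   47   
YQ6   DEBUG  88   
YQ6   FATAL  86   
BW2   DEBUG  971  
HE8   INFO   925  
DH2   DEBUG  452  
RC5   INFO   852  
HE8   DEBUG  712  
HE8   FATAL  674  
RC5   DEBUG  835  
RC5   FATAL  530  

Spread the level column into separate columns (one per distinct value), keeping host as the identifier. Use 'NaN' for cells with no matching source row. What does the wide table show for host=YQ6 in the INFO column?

NaN

No long-format row has host=YQ6 and level=INFO, so the cell is NaN.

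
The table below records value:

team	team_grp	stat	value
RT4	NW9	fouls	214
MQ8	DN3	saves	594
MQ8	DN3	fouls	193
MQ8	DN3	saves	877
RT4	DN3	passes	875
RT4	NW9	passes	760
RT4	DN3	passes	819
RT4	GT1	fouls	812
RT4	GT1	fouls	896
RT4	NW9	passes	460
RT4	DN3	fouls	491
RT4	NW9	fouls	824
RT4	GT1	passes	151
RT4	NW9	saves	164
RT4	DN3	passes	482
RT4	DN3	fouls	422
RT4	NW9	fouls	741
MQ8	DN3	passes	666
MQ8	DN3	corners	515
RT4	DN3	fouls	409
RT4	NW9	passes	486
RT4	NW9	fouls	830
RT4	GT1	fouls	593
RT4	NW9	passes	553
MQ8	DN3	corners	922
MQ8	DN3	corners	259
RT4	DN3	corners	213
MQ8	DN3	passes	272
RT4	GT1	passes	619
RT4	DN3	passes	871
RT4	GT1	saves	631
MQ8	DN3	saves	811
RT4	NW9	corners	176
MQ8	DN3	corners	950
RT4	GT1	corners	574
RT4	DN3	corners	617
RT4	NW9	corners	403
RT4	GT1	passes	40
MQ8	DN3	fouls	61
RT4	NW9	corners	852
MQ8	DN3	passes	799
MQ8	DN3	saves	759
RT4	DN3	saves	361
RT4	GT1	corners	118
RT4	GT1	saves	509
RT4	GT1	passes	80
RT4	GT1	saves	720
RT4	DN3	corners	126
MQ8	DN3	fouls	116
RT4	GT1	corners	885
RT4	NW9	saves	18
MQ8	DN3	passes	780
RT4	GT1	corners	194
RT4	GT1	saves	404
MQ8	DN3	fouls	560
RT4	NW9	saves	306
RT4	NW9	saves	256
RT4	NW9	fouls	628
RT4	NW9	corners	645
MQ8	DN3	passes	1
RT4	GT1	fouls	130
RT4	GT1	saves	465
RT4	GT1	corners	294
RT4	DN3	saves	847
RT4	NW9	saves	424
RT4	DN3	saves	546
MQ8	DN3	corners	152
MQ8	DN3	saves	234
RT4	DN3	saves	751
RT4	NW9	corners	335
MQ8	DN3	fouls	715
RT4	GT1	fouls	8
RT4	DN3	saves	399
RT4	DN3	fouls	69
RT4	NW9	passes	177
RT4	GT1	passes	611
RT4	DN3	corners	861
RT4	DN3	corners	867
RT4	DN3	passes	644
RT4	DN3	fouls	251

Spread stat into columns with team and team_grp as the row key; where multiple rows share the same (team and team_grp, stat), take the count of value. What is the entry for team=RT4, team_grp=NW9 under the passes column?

5

Rows with team=RT4, team_grp=NW9 and stat=passes: value values are 760, 460, 486, 553, 177.
5 rows match — count = 5.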